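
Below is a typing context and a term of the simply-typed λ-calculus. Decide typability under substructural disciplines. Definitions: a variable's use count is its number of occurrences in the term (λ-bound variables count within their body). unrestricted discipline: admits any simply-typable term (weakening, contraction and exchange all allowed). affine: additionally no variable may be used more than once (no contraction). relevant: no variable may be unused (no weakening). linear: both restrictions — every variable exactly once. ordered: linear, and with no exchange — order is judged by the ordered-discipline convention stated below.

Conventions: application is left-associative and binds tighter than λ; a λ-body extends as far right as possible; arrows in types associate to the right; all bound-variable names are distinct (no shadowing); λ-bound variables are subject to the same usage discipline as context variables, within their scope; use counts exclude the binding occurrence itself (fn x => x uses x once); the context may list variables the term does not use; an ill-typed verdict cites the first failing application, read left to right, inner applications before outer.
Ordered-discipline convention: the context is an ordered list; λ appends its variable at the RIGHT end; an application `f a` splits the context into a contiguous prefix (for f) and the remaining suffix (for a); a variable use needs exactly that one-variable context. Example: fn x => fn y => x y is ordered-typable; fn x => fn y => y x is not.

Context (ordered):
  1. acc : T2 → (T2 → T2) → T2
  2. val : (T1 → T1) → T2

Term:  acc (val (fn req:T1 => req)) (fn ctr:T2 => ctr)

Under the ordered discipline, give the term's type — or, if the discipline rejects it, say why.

term : T2
counts: acc ×1; val ×1; req [bound] ×1; ctr [bound] ×1
use order (left to right): acc, val, req, ctr
typing: the term checks, with type T2
summary: ordered ✓ | linear ✓ | affine ✓ | relevant ✓ | unrestricted ✓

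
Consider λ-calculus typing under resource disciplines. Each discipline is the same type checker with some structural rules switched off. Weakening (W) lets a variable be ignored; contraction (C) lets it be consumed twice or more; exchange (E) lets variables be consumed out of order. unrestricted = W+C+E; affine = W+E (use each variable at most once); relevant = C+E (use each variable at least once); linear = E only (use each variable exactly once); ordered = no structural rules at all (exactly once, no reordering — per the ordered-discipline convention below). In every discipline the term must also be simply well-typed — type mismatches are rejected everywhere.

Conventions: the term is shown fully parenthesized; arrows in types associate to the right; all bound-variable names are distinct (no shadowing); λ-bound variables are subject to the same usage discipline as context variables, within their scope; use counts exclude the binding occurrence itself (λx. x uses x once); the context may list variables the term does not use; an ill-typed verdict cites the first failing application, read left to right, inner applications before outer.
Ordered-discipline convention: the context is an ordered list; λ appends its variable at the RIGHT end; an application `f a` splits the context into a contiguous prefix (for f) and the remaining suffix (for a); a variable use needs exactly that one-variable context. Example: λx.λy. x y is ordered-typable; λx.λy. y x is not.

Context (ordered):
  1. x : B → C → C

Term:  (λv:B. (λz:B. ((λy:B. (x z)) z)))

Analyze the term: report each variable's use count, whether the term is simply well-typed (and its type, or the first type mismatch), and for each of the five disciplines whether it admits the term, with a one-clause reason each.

counts: x ×1; v (bound) ×0; z (bound) ×2; y (bound) ×0
order of uses: x, z, z
typing: ✓ — B → B → C → C
ordered ✗ (z ×2 used more than once (contraction); v, y left unused)
linear ✗ (z ×2 used more than once (contraction); v, y left unused)
affine ✗ (z ×2 used more than once (contraction))
relevant ✗ (v, y left unused)
unrestricted ✓ (typability at B → B → C → C is all that's needed)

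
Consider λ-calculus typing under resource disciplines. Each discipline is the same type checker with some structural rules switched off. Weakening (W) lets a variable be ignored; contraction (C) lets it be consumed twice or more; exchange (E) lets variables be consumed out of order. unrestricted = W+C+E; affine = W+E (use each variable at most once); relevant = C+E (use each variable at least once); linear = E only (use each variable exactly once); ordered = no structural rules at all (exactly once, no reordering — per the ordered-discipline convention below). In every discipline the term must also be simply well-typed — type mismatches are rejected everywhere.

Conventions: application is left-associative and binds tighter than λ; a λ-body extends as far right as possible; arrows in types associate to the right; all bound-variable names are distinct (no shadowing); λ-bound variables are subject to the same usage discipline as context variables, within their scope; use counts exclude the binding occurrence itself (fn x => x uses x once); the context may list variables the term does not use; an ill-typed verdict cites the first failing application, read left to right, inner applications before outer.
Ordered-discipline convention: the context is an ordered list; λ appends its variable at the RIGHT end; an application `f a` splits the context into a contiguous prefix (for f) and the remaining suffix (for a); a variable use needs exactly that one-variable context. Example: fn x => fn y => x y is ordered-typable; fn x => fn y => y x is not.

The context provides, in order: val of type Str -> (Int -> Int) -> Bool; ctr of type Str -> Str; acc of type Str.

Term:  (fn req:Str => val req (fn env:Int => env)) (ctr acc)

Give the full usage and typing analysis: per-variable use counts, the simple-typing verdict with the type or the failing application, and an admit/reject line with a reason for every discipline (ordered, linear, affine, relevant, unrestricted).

use counts: val: 1×, ctr: 1×, acc: 1×, req (bound): 1×, env (bound): 1×
use order (left to right): val, req, env, ctr, acc
typing: ✓ — Bool
ordered ✓ (one use each (val, ctr, acc, req, env); ordered split holds)
linear ✓ (val, ctr, acc, req, env: one use apiece)
affine ✓ (none of val, ctr, acc, req, env used more than once)
relevant ✓ (at least one use each (val, ctr, acc, req, env))
unrestricted ✓ (typability at Bool is all that's needed)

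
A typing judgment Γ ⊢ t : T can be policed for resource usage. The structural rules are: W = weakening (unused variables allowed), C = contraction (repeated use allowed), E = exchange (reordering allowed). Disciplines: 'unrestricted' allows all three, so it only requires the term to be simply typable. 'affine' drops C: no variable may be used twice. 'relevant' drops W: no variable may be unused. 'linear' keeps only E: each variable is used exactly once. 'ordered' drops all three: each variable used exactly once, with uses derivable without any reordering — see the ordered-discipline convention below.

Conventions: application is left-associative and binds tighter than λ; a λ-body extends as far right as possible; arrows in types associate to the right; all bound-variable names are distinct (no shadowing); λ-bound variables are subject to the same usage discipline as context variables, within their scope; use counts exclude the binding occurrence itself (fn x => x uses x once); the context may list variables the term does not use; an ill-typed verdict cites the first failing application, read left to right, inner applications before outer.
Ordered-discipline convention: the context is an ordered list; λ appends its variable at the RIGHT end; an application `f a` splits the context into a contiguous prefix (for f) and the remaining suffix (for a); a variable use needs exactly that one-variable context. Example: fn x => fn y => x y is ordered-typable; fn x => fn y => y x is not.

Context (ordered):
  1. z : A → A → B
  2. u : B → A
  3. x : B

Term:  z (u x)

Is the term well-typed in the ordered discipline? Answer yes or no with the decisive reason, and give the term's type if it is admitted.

yes — single-use (z, u, x), ordered derivation ok; term : A → B
counts: z: 1, u: 1, x: 1
left-to-right use order: z, u, x
typing: well-typed — term : A → B
summary: ordered ✓ | linear ✓ | affine ✓ | relevant ✓ | unrestricted ✓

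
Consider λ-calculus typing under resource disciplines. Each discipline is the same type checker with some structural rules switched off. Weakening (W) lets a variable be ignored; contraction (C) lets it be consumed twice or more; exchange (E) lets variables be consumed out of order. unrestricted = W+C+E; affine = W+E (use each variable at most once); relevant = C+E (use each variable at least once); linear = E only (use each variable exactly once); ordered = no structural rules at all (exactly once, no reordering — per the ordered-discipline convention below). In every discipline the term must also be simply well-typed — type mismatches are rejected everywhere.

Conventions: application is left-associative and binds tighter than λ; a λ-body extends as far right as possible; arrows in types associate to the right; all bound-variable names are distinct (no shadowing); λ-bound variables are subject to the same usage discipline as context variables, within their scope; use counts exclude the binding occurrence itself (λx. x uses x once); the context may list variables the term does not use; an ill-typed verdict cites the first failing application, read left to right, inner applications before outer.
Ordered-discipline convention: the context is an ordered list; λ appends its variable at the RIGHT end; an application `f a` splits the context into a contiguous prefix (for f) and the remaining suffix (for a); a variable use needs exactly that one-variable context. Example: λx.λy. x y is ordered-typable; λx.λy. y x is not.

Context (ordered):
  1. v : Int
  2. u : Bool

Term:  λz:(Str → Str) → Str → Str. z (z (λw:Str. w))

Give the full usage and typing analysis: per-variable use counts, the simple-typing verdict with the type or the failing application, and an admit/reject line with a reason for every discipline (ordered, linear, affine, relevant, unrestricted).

counts: v ×0; u ×0; z (λ-bound) ×2; w (λ-bound) ×1
uses in reading order: z, z, w
typing: ✓ — ((Str → Str) → Str → Str) → Str → Str
ordered: ✗ — z ×2 used more than once (contraction); needs weakening: v, u unused
linear: ✗ — z ×2 used more than once (contraction); needs weakening: v, u unused
affine: ✗ — z ×2 used more than once (contraction)
relevant: ✗ — needs weakening: v, u unused
unrestricted: ✓ — type-checks (((Str → Str) → Str → Str) → Str → Str) and nothing is barred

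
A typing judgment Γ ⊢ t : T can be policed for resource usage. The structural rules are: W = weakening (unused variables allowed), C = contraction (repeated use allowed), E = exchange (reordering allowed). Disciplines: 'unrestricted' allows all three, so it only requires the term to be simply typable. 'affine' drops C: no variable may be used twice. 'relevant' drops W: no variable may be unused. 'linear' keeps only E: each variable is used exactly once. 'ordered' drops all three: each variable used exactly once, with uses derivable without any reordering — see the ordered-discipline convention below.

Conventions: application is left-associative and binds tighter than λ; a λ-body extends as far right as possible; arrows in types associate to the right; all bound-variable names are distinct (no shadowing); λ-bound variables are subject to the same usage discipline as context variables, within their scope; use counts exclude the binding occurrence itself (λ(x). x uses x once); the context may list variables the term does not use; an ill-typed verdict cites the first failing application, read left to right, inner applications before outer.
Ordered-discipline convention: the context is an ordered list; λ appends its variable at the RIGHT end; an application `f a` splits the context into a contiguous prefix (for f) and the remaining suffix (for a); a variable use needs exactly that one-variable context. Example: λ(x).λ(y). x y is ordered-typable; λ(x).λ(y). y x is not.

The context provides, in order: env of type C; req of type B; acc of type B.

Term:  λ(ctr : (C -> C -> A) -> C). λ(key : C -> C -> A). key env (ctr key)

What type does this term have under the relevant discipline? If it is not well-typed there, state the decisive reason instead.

not well-typed under relevant — req, acc left unused
use counts: env=1; req=0; acc=0; ctr (λ-bound)=1; key (λ-bound)=2
use order (left to right): key, env, ctr, key
typing: ✓ — ((C -> C -> A) -> C) -> (C -> C -> A) -> A
per-discipline verdicts: ordered ✗ | linear ✗ | affine ✗ | relevant ✗ | unrestricted ✓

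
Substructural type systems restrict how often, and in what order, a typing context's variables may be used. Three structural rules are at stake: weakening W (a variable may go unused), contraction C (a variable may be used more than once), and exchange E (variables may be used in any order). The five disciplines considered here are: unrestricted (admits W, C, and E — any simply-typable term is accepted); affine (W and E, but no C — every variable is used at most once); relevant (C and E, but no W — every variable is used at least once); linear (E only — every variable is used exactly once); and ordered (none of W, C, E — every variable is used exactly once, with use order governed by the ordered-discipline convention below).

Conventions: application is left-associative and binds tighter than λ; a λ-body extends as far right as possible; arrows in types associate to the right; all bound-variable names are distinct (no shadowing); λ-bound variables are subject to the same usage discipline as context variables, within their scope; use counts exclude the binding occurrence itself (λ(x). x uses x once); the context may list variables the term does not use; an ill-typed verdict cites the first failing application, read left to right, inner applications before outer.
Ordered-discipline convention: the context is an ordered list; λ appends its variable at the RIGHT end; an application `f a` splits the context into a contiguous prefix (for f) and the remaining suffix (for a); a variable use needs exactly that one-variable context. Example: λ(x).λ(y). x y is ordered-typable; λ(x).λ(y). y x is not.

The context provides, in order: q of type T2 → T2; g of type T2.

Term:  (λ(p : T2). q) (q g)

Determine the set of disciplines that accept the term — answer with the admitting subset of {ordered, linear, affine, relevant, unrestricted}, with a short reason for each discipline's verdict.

admitting disciplines: unrestricted
use counts: q=2; g=1; p [bound]=0
left-to-right use order: q, q, g
typing: well-typed — term : T2 → T2
ordered: ✗ — repeated use of q ×2; unused: p — weakening required
linear: ✗ — repeated use of q ×2; unused: p — weakening required
affine: ✗ — repeated use of q ×2
relevant: ✗ — unused: p — weakening required
unrestricted: ✓ — typability at T2 → T2 is all that's needed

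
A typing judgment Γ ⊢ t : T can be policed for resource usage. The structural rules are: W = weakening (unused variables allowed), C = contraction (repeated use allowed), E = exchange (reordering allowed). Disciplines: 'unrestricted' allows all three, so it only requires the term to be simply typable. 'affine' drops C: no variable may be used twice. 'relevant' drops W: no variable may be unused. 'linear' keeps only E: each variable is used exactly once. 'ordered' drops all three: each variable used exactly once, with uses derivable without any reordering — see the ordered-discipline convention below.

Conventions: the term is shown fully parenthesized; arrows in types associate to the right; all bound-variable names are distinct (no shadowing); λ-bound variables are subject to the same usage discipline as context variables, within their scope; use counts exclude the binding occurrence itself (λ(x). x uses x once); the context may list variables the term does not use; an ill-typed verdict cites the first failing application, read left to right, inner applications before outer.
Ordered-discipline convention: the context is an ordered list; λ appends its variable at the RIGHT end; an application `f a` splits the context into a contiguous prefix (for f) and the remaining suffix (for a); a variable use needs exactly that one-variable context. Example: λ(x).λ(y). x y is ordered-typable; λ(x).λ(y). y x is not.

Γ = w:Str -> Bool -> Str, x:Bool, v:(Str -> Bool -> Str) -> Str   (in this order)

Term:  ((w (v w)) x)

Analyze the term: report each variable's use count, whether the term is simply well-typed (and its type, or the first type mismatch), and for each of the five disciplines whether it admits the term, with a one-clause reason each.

use counts: w: 2×; x: 1×; v: 1×
left-to-right use order: w, v, w, x
typing: ✓ — Str
ordered ✗ (uses contraction: w ×2)
linear ✗ (uses contraction: w ×2)
affine ✗ (uses contraction: w ×2)
relevant ✓ (none of w, x, v goes unused)
unrestricted ✓ (well-typed at Str; no restrictions here)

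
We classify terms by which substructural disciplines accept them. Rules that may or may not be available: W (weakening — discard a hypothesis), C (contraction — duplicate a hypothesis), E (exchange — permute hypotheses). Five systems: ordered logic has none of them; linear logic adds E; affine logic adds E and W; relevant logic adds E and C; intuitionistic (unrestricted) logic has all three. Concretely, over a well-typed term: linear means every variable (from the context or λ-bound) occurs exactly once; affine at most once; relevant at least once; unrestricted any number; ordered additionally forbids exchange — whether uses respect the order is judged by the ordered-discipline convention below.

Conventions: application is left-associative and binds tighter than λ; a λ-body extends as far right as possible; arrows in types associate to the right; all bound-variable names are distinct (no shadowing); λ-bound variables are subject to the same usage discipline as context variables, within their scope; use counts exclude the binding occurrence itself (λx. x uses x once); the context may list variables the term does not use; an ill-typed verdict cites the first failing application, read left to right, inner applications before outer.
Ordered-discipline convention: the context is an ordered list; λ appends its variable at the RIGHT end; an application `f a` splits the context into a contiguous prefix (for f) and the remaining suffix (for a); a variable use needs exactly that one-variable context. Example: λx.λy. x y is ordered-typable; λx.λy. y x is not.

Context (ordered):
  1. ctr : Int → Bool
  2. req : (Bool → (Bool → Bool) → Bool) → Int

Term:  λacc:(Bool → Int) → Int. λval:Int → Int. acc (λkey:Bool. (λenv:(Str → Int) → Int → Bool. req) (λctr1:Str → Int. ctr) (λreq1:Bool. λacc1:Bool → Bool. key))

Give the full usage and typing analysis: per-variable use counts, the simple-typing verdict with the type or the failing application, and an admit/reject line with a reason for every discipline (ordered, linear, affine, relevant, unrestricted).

usage: ctr: 1×; req: 1×; acc [bound]: 1×; val [bound]: 0×; key [bound]: 1×; env [bound]: 0×; ctr1 [bound]: 0×; req1 [bound]: 0×; acc1 [bound]: 0×
uses in reading order: acc, req, ctr, key
typing: the term checks, with type ((Bool → Int) → Int) → (Int → Int) → Int
ordered: ✗ — needs weakening: val, env, ctr1, req1, acc1 unused
linear: ✗ — needs weakening: val, env, ctr1, req1, acc1 unused
affine: ✓ — no duplicate uses among ctr, req, acc, val, key, env, ctr1, req1, acc1
relevant: ✗ — needs weakening: val, env, ctr1, req1, acc1 unused
unrestricted: ✓ — well-typed at ((Bool → Int) → Int) → (Int → Int) → Int; no restrictions here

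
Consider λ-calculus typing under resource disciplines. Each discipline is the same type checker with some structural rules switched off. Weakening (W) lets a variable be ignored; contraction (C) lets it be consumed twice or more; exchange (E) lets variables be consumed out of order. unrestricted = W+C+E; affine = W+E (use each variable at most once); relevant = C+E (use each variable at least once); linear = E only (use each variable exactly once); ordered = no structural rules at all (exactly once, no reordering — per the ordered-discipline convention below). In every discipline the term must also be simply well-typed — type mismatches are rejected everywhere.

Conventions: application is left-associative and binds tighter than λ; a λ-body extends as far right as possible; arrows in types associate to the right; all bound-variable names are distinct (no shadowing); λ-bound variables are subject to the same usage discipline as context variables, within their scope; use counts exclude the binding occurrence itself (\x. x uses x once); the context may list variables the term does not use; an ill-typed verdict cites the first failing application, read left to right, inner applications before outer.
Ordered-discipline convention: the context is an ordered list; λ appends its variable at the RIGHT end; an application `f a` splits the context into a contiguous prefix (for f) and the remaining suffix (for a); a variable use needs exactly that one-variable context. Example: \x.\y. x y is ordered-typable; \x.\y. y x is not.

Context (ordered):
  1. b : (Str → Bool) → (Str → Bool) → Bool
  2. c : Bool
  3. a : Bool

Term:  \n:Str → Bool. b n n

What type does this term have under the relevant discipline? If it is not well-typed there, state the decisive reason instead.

not well-typed under relevant — c, a never used (weakening)
usage: b ×1, c ×0, a ×0, n (λ-bound) ×2
order of uses: b, n, n
typing: ✓ — (Str → Bool) → Bool
per-discipline verdicts: ordered ✗ | linear ✗ | affine ✗ | relevant ✗ | unrestricted ✓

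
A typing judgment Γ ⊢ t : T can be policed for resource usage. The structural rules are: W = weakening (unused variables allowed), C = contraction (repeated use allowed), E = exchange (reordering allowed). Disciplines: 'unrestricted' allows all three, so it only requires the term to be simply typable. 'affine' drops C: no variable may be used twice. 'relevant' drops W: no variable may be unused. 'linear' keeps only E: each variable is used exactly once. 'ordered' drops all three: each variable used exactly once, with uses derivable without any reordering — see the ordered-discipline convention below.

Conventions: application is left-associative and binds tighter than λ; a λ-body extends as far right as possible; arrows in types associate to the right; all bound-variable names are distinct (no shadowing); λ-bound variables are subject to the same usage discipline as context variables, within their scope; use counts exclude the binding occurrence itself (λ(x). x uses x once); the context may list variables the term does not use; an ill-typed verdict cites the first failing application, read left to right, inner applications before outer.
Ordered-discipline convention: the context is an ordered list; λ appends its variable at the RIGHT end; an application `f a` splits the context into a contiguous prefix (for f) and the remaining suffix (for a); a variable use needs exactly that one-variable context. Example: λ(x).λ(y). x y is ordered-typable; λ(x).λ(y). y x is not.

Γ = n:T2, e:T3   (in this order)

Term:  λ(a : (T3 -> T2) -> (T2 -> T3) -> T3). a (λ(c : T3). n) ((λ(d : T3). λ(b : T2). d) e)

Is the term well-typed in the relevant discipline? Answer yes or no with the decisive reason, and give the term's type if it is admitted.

no — needs weakening: c, b unused
counts: n ×1; e ×1; a [bound] ×1; c [bound] ×0; d [bound] ×1; b [bound] ×0
order of uses: a, n, d, e
typing: ✓ — ((T3 -> T2) -> (T2 -> T3) -> T3) -> T3
across the five disciplines: ordered ✗; linear ✗; affine ✓; relevant ✗; unrestricted ✓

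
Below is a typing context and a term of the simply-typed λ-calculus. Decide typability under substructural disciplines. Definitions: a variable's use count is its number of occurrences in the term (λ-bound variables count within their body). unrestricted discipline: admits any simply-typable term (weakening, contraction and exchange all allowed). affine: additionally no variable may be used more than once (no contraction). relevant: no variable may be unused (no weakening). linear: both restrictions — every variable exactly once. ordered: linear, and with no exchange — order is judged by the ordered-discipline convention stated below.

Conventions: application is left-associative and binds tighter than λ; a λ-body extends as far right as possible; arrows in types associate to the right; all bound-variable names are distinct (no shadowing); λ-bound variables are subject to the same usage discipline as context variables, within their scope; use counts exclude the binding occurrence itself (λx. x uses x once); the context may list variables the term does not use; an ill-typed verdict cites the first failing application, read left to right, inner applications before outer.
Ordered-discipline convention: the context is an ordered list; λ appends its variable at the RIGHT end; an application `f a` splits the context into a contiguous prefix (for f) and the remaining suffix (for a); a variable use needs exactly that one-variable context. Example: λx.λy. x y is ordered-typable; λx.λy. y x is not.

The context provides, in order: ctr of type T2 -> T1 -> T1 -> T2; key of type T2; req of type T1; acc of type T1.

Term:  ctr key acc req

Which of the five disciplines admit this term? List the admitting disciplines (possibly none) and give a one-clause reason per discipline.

admitted in: linear, affine, relevant, unrestricted
usage: ctr: 1×, key: 1×, req: 1×, acc: 1×
left-to-right use order: ctr, key, acc, req
typing: well-typed at T2
ordered: ✗ — use order ctr, key, acc, req needs exchange
linear: ✓ — each of ctr, key, req, acc used exactly once
affine: ✓ — at most one use each (ctr, key, req, acc)
relevant: ✓ — at least one use each (ctr, key, req, acc)
unrestricted: ✓ — simply typable at T2; W, C, E all held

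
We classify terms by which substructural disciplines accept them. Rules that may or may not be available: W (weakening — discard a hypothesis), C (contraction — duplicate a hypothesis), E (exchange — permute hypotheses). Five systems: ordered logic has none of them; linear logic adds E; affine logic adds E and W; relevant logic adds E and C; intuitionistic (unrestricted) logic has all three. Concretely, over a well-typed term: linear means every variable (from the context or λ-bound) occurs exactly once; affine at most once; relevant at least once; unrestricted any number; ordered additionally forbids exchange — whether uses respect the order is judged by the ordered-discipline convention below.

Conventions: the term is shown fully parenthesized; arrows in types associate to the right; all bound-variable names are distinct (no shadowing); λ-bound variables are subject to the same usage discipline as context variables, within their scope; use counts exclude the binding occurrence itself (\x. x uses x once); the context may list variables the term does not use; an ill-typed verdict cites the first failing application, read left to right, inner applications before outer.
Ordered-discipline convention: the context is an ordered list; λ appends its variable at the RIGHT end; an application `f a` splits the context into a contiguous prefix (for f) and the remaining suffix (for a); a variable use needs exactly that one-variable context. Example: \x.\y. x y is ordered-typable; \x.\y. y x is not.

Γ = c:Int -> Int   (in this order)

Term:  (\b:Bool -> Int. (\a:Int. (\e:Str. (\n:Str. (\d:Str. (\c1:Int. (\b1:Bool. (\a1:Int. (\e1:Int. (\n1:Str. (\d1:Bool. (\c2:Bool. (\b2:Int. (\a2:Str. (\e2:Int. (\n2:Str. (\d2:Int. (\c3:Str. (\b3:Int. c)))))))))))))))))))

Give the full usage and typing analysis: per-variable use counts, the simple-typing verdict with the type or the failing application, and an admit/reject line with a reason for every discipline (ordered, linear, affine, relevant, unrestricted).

variable uses: c ×1, b (λ-bound) ×0, a (λ-bound) ×0, e (λ-bound) ×0, n (λ-bound) ×0, d (λ-bound) ×0, c1 (λ-bound) ×0, b1 (λ-bound) ×0, a1 (λ-bound) ×0, e1 (λ-bound) ×0, n1 (λ-bound) ×0, d1 (λ-bound) ×0, c2 (λ-bound) ×0, b2 (λ-bound) ×0, a2 (λ-bound) ×0, e2 (λ-bound) ×0, n2 (λ-bound) ×0, d2 (λ-bound) ×0, c3 (λ-bound) ×0, b3 (λ-bound) ×0
order of uses: c
typing: the term checks, with type (Bool -> Int) -> Int -> Str -> Str -> Str -> Int -> Bool -> Int -> Int -> Str -> Bool -> Bool -> Int -> Str -> Int -> Str -> Int -> Str -> Int -> Int -> Int
ordered: ✗, unused: b, a, e, n, d, c1, b1, a1, e1, n1, d1, c2, b2, a2, e2, n2, d2, c3, b3 — weakening required
linear: ✗, unused: b, a, e, n, d, c1, b1, a1, e1, n1, d1, c2, b2, a2, e2, n2, d2, c3, b3 — weakening required
affine: ✓, no duplicate uses among c, b, a, e, n, d, c1, b1, a1, e1, n1, d1, c2, b2, a2, e2, n2, d2, c3, b3
relevant: ✗, unused: b, a, e, n, d, c1, b1, a1, e1, n1, d1, c2, b2, a2, e2, n2, d2, c3, b3 — weakening required
unrestricted: ✓, typability at (Bool -> Int) -> Int -> Str -> Str -> Str -> Int -> Bool -> Int -> Int -> Str -> Bool -> Bool -> Int -> Str -> Int -> Str -> Int -> Str -> Int -> Int -> Int is all that's needed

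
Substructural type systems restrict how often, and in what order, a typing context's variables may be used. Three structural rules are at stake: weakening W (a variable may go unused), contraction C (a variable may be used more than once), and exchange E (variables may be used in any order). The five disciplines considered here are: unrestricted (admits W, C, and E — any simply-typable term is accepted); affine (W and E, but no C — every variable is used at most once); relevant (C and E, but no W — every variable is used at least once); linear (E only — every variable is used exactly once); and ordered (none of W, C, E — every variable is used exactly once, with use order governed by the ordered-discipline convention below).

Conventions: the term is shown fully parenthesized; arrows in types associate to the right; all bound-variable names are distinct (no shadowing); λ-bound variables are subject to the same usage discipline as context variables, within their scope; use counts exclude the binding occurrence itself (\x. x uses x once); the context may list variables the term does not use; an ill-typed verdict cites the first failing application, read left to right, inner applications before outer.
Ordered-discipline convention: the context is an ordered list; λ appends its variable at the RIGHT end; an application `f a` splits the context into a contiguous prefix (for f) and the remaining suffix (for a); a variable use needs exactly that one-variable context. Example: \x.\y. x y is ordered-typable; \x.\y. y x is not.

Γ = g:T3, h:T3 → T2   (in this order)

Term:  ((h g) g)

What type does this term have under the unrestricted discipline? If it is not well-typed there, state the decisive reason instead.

not well-typed under unrestricted — not simply typable
use counts: g: 2, h: 1
order of uses: h, g, g
typing: ill-typed: non-function type T2 applied to an argument
per-discipline verdicts: ordered ✗ | linear ✗ | affine ✗ | relevant ✗ | unrestricted ✗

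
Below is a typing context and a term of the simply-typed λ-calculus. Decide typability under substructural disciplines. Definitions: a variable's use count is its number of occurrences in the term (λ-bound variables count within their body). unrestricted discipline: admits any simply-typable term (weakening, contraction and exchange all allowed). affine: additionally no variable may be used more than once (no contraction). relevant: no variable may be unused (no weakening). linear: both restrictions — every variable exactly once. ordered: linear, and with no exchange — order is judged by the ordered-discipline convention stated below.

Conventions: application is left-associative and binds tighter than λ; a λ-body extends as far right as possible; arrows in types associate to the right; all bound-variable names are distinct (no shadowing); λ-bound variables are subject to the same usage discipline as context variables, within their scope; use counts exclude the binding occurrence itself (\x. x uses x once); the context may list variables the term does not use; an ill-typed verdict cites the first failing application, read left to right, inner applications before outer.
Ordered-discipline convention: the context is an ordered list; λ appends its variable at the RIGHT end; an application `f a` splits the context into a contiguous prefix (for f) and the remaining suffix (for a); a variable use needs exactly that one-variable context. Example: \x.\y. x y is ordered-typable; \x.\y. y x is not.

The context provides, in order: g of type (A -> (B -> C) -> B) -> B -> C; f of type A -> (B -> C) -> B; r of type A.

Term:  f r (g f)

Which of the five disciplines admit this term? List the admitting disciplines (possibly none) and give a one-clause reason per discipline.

admitting disciplines: relevant, unrestricted
use counts: g: 1×, f: 2×, r: 1×
use order (left to right): f, r, g, f
typing: well-typed — term : B
ordered: ✗ — uses contraction: f ×2
linear: ✗ — uses contraction: f ×2
affine: ✗ — uses contraction: f ×2
relevant: ✓ — g, f, r: all used, weakening unneeded
unrestricted: ✓ — well-typed at B; no restrictions here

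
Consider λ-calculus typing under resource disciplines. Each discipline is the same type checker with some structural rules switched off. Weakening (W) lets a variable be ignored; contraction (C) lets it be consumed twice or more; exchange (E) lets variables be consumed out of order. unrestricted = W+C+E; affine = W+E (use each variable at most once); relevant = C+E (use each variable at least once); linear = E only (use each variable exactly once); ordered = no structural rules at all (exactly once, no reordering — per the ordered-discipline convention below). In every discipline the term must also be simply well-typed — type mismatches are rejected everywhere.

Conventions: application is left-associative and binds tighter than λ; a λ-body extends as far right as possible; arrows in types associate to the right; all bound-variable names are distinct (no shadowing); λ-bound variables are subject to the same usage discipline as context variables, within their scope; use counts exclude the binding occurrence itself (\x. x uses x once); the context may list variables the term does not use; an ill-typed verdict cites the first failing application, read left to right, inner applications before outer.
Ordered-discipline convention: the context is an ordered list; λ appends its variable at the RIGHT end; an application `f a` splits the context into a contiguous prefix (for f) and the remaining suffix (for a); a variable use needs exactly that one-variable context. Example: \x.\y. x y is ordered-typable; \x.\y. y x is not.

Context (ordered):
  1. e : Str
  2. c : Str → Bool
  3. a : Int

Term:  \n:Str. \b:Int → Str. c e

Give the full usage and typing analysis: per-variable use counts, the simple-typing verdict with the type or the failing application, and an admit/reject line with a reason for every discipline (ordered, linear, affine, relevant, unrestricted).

variable uses: e: 1×; c: 1×; a: 0×; n (bound): 0×; b (bound): 0×
use order (left to right): c, e
typing: well-typed — term : Str → (Int → Str) → Bool
ordered: ✗ — a, n, b never used (weakening)
linear: ✗ — a, n, b never used (weakening)
affine: ✓ — none of e, c, a, n, b used more than once
relevant: ✗ — a, n, b never used (weakening)
unrestricted: ✓ — type-checks (Str → (Int → Str) → Bool) and nothing is barred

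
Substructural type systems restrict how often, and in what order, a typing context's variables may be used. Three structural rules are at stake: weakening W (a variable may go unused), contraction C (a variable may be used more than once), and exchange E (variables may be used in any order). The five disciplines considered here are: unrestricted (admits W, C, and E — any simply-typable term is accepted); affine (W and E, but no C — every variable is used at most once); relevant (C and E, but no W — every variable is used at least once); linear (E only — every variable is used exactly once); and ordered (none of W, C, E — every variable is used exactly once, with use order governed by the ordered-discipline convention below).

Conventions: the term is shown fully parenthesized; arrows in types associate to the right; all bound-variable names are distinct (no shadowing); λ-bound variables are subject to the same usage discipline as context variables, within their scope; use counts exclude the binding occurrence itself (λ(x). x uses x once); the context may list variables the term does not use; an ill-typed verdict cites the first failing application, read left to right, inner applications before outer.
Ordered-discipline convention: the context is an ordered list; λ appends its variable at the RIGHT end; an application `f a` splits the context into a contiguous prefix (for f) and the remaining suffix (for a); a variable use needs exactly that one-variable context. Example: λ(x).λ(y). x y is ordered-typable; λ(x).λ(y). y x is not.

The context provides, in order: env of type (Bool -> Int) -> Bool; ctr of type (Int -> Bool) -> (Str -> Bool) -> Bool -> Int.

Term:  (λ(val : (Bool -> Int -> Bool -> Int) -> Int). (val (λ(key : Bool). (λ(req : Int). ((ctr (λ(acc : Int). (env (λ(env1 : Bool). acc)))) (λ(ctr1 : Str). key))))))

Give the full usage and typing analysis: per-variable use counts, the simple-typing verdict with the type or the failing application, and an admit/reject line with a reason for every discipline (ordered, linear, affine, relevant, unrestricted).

use counts: env=1, ctr=1, val (bound)=1, key (bound)=1, req (bound)=0, acc (bound)=1, env1 (bound)=0, ctr1 (bound)=0
uses in reading order: val, ctr, env, acc, key
typing: well-typed at ((Bool -> Int -> Bool -> Int) -> Int) -> Int
ordered ✗ (req, env1, ctr1 left unused)
linear ✗ (req, env1, ctr1 left unused)
affine ✓ (no duplicate uses among env, ctr, val, key, req, acc, env1, ctr1)
relevant ✗ (req, env1, ctr1 left unused)
unrestricted ✓ (well-typed at ((Bool -> Int -> Bool -> Int) -> Int) -> Int; no restrictions here)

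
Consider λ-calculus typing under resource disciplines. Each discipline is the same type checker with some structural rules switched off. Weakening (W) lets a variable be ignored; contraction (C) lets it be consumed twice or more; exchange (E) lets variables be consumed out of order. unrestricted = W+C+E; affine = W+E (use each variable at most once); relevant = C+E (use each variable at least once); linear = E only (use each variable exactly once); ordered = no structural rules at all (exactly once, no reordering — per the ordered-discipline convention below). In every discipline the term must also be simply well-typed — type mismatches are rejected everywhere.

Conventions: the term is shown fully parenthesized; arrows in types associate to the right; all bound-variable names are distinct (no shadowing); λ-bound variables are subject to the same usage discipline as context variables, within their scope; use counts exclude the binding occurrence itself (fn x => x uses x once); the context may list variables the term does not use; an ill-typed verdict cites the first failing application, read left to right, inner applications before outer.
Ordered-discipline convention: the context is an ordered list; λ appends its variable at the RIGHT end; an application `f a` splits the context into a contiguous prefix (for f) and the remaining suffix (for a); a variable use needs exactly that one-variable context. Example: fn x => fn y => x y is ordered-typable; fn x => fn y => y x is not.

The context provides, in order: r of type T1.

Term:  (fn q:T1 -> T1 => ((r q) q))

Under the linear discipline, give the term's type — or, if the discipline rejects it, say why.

not well-typed under linear — not simply typable
variable uses: r: 1×; q (λ-bound): 2×
left-to-right use order: r, q, q
typing: ill-typed: non-function type T1 applied to an argument
across the five disciplines: ordered ✗; linear ✗; affine ✗; relevant ✗; unrestricted ✗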